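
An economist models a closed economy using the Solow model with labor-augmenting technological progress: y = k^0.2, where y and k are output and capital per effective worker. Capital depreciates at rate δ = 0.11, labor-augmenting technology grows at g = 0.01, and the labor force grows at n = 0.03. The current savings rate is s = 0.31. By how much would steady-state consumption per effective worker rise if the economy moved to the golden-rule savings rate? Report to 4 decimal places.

Δc ≈ 0.0323

n + g + δ = 0.03 + 0.01 + 0.11 = 0.15.
Current steady state (s = 0.31): k* = (0.31/0.15)^(1/0.8) ≈ 2.4779, y* = 2.4779^0.2 ≈ 1.1990, c* = (1−0.31)·1.1990 ≈ 0.8273.
At the golden rule the marginal product of capital equals n+g+δ: 0.2·k^(0.2−1) = 0.15. Solving, k_gold = (0.2/0.15)^(1/0.8) ≈ 1.4328.
y_gold = 1.4328^0.2 ≈ 1.0746, c_gold = y_gold − 0.15·k_gold ≈ 0.8597.
Gain: Δc = 0.8597 − 0.8273 ≈ 0.0323.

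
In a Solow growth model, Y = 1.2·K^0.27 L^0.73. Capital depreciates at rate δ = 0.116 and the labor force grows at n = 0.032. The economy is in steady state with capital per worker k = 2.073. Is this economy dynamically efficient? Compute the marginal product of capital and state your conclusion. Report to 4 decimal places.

Break-even investment rate: n + δ = 0.032 + 0.116 = 0.148.
MPK = 0.27·1.2·k^(0.27−1) = 0.27·1.2·2.073^(-0.73) ≈ 0.1903.
MPK > 0.148, so the economy is dynamically efficient (under-saving).

dynamically efficient; MPK ≈ 0.1903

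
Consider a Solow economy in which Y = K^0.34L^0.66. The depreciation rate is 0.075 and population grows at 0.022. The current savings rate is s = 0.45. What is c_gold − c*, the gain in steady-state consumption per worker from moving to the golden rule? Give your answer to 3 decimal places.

Break-even investment rate: n + δ = 0.022 + 0.075 = 0.097.
Current steady state (s = 0.45): k* = (0.45/0.097)^(1/0.66) ≈ 10.2272, y* = 10.2272^0.34 ≈ 2.2045, c* = (1−0.45)·2.2045 ≈ 1.2125.
At the golden rule the marginal product of capital equals n+δ: 0.34·k^(0.34−1) = 0.097. Solving, k_gold = (0.34/0.097)^(1/0.66) ≈ 6.6883.
y_gold = 6.6883^0.34 ≈ 1.9081, c_gold = y_gold − 0.097·k_gold ≈ 1.2594.
Gain: Δc = 1.2594 − 1.2125 ≈ 0.0469.

Δc ≈ 0.047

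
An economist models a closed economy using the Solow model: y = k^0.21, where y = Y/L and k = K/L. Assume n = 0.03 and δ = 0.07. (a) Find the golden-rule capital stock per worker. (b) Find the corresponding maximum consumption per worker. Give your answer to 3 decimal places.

(a) k_gold ≈ 2.558; (b) c_gold ≈ 0.962

n + δ = 0.03 + 0.07 = 0.1.
Setting f'(k) = n+δ gives 0.21·k^(0.21−1) = 0.1, hence k_gold = (0.21/0.1)^(1/0.79) ≈ 2.5578.
y_gold = 2.5578^0.21 ≈ 1.2180; c_gold = y_gold − 0.1·k_gold ≈ 0.9622.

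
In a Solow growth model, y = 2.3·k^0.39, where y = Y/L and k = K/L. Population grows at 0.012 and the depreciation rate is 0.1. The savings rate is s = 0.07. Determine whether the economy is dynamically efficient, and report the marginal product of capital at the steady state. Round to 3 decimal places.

Break-even investment rate: n + δ = 0.012 + 0.1 = 0.112.
Steady-state k*: s·A·k^0.39 = 0.112·k gives k* = (0.07·2.3/0.112)^(1/0.61) ≈ 1.8129.
MPK = 0.39·2.3·1.8129^(-0.61) ≈ 0.6240.
MPK > n+δ = 0.112, so the economy is dynamically efficient (under-saving).

dynamically efficient; MPK ≈ 0.624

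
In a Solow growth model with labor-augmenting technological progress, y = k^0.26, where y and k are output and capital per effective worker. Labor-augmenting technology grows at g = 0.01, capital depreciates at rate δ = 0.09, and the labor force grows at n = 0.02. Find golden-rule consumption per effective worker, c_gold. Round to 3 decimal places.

The effective depreciation rate is n + g + δ = 0.02 + 0.01 + 0.09 = 0.12.
Maximizing c = f(k) − (n+g+δ)·k gives f'(k) = n+g+δ, i.e. 0.26·k^(0.26−1) = 0.12, so k_gold = (0.26/0.12)^(1/0.74) ≈ 2.8430.
y_gold = 2.8430^0.26 ≈ 1.3121.
c_gold = y_gold − (n+g+δ)·k_gold = 1.3121 − 0.12·2.8430 ≈ 0.9710.

c_gold ≈ 0.971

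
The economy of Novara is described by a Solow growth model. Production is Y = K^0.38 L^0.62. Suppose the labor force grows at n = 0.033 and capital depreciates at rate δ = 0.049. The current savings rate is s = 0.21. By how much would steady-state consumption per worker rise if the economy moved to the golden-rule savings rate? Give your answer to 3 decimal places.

Δc ≈ 0.181

Capital per worker breaks even when investment replaces (n + δ)·k; here n + δ = 0.082.
Current steady state (s = 0.21): k* = (0.21/0.082)^(1/0.62) ≈ 4.5574, y* = 4.5574^0.38 ≈ 1.7796, c* = (1−0.21)·1.7796 ≈ 1.4059.
At the golden rule the marginal product of capital equals n+δ: 0.38·k^(0.38−1) = 0.082. Solving, k_gold = (0.38/0.082)^(1/0.62) ≈ 11.8616.
y_gold = 11.8616^0.38 ≈ 2.5596, c_gold = y_gold − 0.082·k_gold ≈ 1.5870.
Gain: Δc = 1.5870 − 1.4059 ≈ 0.1811.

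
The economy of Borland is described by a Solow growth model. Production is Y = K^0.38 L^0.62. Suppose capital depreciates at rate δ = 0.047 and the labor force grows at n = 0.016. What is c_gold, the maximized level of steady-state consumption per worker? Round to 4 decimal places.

c_gold ≈ 1.8652

Break-even investment rate: n + δ = 0.016 + 0.047 = 0.063.
Maximizing c = f(k) − (n+δ)·k gives f'(k) = n+δ, i.e. 0.38·k^(0.38−1) = 0.063, so k_gold = (0.38/0.063)^(1/0.62) ≈ 18.1459.
y_gold = 18.1459^0.38 ≈ 3.0084.
c_gold = y_gold − (n+δ)·k_gold = 3.0084 − 0.063·18.1459 ≈ 1.8652.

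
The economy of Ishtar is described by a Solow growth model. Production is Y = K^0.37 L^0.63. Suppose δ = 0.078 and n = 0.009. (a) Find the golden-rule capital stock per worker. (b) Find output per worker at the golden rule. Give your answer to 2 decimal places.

Break-even investment rate: n + δ = 0.009 + 0.078 = 0.087.
Golden rule sets MPK = n+δ: 0.37·k^(0.37−1) = 0.087, so k_gold = (0.37/0.087)^(1/0.63) ≈ 9.9520.
y_gold = 9.9520^0.37 ≈ 2.3401.

(a) k_gold ≈ 9.95; (b) y_gold ≈ 2.34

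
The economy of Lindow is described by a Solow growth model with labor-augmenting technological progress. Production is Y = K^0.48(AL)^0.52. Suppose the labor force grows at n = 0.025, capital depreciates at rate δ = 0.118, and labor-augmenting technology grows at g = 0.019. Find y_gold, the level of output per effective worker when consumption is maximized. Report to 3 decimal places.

Capital per effective worker breaks even when investment replaces (n + g + δ)·k; here n + g + δ = 0.162.
At the golden rule the marginal product of capital equals n+g+δ: 0.48·k^(0.48−1) = 0.162. Solving, k_gold = (0.48/0.162)^(1/0.52) ≈ 8.0754.
Output: y_gold = k_gold^0.48 = 8.0754^0.48 ≈ 2.7255.

y_gold ≈ 2.725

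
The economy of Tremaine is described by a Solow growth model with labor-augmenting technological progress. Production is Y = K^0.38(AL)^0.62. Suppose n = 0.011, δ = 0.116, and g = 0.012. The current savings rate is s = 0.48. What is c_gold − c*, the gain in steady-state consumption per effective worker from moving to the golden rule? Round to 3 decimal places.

Δc ≈ 0.037

The effective depreciation rate is n + g + δ = 0.011 + 0.012 + 0.116 = 0.139.
Current steady state (s = 0.48): k* = (0.48/0.139)^(1/0.62) ≈ 7.3809, y* = 7.3809^0.38 ≈ 2.1374, c* = (1−0.48)·2.1374 ≈ 1.1114.
Golden rule sets MPK = n+g+δ: 0.38·k^(0.38−1) = 0.139, so k_gold = (0.38/0.139)^(1/0.62) ≈ 5.0637.
y_gold = 5.0637^0.38 ≈ 1.8522, c_gold = y_gold − 0.139·k_gold ≈ 1.1484.
Gain: Δc = 1.1484 − 1.1114 ≈ 0.0370.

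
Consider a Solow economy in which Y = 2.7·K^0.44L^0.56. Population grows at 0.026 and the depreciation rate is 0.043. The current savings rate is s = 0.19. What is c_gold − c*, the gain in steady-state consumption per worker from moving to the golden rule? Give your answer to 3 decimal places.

Break-even investment rate: n + δ = 0.026 + 0.043 = 0.069.
Current steady state (s = 0.19): k* = (0.19·2.7/0.069)^(1/0.56) ≈ 35.9614, y* = 2.7·35.9614^0.44 ≈ 13.0597, c* = (1−0.19)·13.0597 ≈ 10.5783.
At the golden rule the marginal product of capital equals n+δ: 0.44·2.7·k^(0.44−1) = 0.069. Solving, k_gold = (0.44·2.7/0.069)^(1/0.56) ≈ 161.0959.
y_gold = 2.7·161.0959^0.44 ≈ 25.2628, c_gold = y_gold − 0.069·k_gold ≈ 14.1472.
Gain: Δc = 14.1472 − 10.5783 ≈ 3.5688.

Δc ≈ 3.569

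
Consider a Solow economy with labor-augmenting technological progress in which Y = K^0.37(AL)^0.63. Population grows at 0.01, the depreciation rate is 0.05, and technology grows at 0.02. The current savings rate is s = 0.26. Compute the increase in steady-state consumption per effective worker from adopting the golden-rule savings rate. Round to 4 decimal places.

Capital per effective worker breaks even when investment replaces (n + g + δ)·k; here n + g + δ = 0.08.
Current steady state (s = 0.26): k* = (0.26/0.08)^(1/0.63) ≈ 6.4940, y* = 6.4940^0.37 ≈ 1.9982, c* = (1−0.26)·1.9982 ≈ 1.4786.
Golden rule sets MPK = n+g+δ: 0.37·k^(0.37−1) = 0.08, so k_gold = (0.37/0.08)^(1/0.63) ≈ 11.3693.
y_gold = 11.3693^0.37 ≈ 2.4582, c_gold = y_gold − 0.08·k_gold ≈ 1.5487.
Gain: Δc = 1.5487 − 1.4786 ≈ 0.0700.

Δc ≈ 0.0700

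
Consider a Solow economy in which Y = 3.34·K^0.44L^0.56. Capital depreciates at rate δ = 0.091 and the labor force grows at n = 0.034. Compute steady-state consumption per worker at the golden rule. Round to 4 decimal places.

n + δ = 0.034 + 0.091 = 0.125.
Setting f'(k) = n+δ gives 0.44·3.34·k^(0.44−1) = 0.125, hence k_gold = (0.44·3.34/0.125)^(1/0.56) ≈ 81.5137.
y_gold = 3.34·81.5137^0.44 ≈ 23.1573.
c_gold = y_gold − (n+δ)·k_gold = 23.1573 − 0.125·81.5137 ≈ 12.9681.

c_gold ≈ 12.9681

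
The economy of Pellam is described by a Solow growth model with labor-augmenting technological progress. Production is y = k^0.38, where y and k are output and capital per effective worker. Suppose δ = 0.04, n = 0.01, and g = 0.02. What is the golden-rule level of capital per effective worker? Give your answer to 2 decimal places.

Break-even investment rate: n + g + δ = 0.01 + 0.02 + 0.04 = 0.07.
Setting f'(k) = n+g+δ gives 0.38·k^(0.38−1) = 0.07, hence k_gold = (0.38/0.07)^(1/0.62) ≈ 15.3101.

k_gold ≈ 15.31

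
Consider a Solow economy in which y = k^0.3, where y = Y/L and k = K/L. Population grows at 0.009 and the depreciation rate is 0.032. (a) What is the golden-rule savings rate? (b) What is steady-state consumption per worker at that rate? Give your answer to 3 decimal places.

(a) s_gold = 0.300; (b) c_gold ≈ 1.643

Break-even investment rate: n + δ = 0.009 + 0.032 = 0.041.
For Cobb-Douglas, s_gold equals capital's share: s_gold = 0.3.
Setting f'(k) = n+δ gives 0.3·k^(0.3−1) = 0.041, hence k_gold = (0.3/0.041)^(1/0.7) ≈ 17.1699.
y_gold = 17.1699^0.3 ≈ 2.3466; c_gold = (1−0.3)·y_gold ≈ 1.6426.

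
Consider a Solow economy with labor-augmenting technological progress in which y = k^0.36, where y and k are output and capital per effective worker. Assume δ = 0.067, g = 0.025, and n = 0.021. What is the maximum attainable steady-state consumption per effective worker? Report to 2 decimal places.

c_gold ≈ 1.23

Capital per effective worker breaks even when investment replaces (n + g + δ)·k; here n + g + δ = 0.113.
Golden rule sets MPK = n+g+δ: 0.36·k^(0.36−1) = 0.113, so k_gold = (0.36/0.113)^(1/0.64) ≈ 6.1135.
y_gold = 6.1135^0.36 ≈ 1.9189.
c_gold = y_gold − (n+g+δ)·k_gold = 1.9189 − 0.113·6.1135 ≈ 1.2281.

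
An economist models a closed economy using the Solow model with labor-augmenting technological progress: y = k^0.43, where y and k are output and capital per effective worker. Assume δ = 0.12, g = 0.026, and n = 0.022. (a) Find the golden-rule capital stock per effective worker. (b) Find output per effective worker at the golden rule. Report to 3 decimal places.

(a) k_gold ≈ 5.201; (b) y_gold ≈ 2.032

Capital per effective worker breaks even when investment replaces (n + g + δ)·k; here n + g + δ = 0.168.
At the golden rule the marginal product of capital equals n+g+δ: 0.43·k^(0.43−1) = 0.168. Solving, k_gold = (0.43/0.168)^(1/0.57) ≈ 5.2008.
y_gold = 5.2008^0.43 ≈ 2.0319.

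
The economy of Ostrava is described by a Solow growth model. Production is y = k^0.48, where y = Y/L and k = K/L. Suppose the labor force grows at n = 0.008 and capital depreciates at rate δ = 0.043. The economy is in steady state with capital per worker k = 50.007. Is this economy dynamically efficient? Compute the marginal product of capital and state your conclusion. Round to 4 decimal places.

dynamically efficient; MPK ≈ 0.0628

n + δ = 0.008 + 0.043 = 0.051.
MPK = 0.48·k^(0.48−1) = 0.48·50.007^(-0.52) ≈ 0.0628.
MPK > 0.051, so the economy is dynamically efficient (under-saving).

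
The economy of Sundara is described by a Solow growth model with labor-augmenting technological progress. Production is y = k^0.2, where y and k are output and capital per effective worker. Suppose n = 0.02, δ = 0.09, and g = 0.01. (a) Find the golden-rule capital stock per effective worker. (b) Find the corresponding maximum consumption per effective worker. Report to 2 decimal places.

Capital per effective worker breaks even when investment replaces (n + g + δ)·k; here n + g + δ = 0.12.
Golden rule sets MPK = n+g+δ: 0.2·k^(0.2−1) = 0.12, so k_gold = (0.2/0.12)^(1/0.8) ≈ 1.8937.
y_gold = 1.8937^0.2 ≈ 1.1362; c_gold = y_gold − 0.12·k_gold ≈ 0.9090.

(a) k_gold ≈ 1.89; (b) c_gold ≈ 0.91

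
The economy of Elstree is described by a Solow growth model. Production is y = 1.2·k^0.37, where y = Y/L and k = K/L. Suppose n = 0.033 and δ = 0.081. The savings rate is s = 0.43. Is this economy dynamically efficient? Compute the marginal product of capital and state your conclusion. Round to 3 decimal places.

Break-even investment rate: n + δ = 0.033 + 0.081 = 0.114.
Steady-state k*: s·A·k^0.37 = 0.114·k gives k* = (0.43·1.2/0.114)^(1/0.63) ≈ 10.9866.
MPK = 0.37·1.2·10.9866^(-0.63) ≈ 0.0981.
MPK < n+δ = 0.114, so the economy is dynamically inefficient (over-saving).

dynamically inefficient; MPK ≈ 0.098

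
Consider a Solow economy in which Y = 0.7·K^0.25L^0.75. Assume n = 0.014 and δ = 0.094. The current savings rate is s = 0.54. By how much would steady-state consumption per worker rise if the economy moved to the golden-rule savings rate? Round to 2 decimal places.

n + δ = 0.014 + 0.094 = 0.108.
Current steady state (s = 0.54): k* = (0.54·0.7/0.108)^(1/0.75) ≈ 5.3140, y* = 0.7·5.3140^0.25 ≈ 1.0628, c* = (1−0.54)·1.0628 ≈ 0.4889.
Setting f'(k) = n+δ gives 0.25·0.7·k^(0.25−1) = 0.108, hence k_gold = (0.25·0.7/0.108)^(1/0.75) ≈ 1.9032.
y_gold = 0.7·1.9032^0.25 ≈ 0.8222, c_gold = y_gold − 0.108·k_gold ≈ 0.6166.
Gain: Δc = 0.6166 − 0.4889 ≈ 0.1277.

Δc ≈ 0.13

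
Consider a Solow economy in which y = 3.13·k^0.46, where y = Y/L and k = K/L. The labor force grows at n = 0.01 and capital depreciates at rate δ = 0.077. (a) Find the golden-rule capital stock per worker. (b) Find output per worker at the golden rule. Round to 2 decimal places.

Capital per worker breaks even when investment replaces (n + δ)·k; here n + δ = 0.087.
Golden rule sets MPK = n+δ: 0.46·3.13·k^(0.46−1) = 0.087, so k_gold = (0.46·3.13/0.087)^(1/0.54) ≈ 180.7197.
y_gold = 3.13·180.7197^0.46 ≈ 34.1796.

(a) k_gold ≈ 180.72; (b) y_gold ≈ 34.18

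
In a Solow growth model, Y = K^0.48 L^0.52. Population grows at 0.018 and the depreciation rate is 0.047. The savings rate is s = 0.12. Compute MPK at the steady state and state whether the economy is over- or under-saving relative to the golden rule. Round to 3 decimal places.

Break-even investment rate: n + δ = 0.018 + 0.047 = 0.065.
Steady-state k*: s·k^0.48 = 0.065·k gives k* = (0.12/0.065)^(1/0.52) ≈ 3.2513.
MPK = 0.48·3.2513^(-0.52) ≈ 0.2600.
MPK > n+δ = 0.065, so the economy is dynamically efficient (under-saving).

under-saving; MPK ≈ 0.260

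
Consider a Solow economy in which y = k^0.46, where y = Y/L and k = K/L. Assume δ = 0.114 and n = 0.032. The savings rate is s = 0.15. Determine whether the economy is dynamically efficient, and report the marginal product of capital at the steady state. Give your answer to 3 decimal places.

dynamically efficient; MPK ≈ 0.448

n + δ = 0.032 + 0.114 = 0.146.
Steady-state k*: s·k^0.46 = 0.146·k gives k* = (0.15/0.146)^(1/0.54) ≈ 1.0513.
MPK = 0.46·1.0513^(-0.54) ≈ 0.4477.
MPK > n+δ = 0.146, so the economy is dynamically efficient (under-saving).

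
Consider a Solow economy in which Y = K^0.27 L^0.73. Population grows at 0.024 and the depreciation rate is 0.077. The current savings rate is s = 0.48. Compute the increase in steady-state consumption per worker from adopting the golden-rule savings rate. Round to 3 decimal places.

Δc ≈ 0.125

n + δ = 0.024 + 0.077 = 0.101.
Current steady state (s = 0.48): k* = (0.48/0.101)^(1/0.73) ≈ 8.4584, y* = 8.4584^0.27 ≈ 1.7798, c* = (1−0.48)·1.7798 ≈ 0.9255.
At the golden rule the marginal product of capital equals n+δ: 0.27·k^(0.27−1) = 0.101. Solving, k_gold = (0.27/0.101)^(1/0.73) ≈ 3.8458.
y_gold = 3.8458^0.27 ≈ 1.4386, c_gold = y_gold − 0.101·k_gold ≈ 1.0502.
Gain: Δc = 1.0502 − 0.9255 ≈ 0.1247.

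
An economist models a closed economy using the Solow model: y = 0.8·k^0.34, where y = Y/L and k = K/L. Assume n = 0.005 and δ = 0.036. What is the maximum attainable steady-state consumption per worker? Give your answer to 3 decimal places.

The effective depreciation rate is n + δ = 0.005 + 0.036 = 0.041.
Golden rule sets MPK = n+δ: 0.34·0.8·k^(0.34−1) = 0.041, so k_gold = (0.34·0.8/0.041)^(1/0.66) ≈ 17.5845.
y_gold = 0.8·17.5845^0.34 ≈ 2.1205.
c_gold = y_gold − (n+δ)·k_gold = 2.1205 − 0.041·17.5845 ≈ 1.3995.

c_gold ≈ 1.400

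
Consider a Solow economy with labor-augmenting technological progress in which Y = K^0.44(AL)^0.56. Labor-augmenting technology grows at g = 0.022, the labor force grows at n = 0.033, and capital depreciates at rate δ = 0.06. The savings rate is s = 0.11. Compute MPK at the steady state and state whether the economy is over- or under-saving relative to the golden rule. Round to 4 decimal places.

under-saving; MPK ≈ 0.4600

n + g + δ = 0.033 + 0.022 + 0.06 = 0.115.
Steady-state k*: s·k^0.44 = 0.115·k gives k* = (0.11/0.115)^(1/0.56) ≈ 0.9237.
MPK = 0.44·0.9237^(-0.56) ≈ 0.4600.
MPK > n+g+δ = 0.115, so the economy is dynamically efficient (under-saving).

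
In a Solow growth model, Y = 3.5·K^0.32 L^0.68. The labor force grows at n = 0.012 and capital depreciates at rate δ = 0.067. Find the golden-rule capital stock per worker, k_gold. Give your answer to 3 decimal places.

k_gold ≈ 49.376

Break-even investment rate: n + δ = 0.012 + 0.067 = 0.079.
At the golden rule the marginal product of capital equals n+δ: 0.32·3.5·k^(0.32−1) = 0.079. Solving, k_gold = (0.32·3.5/0.079)^(1/0.68) ≈ 49.3760.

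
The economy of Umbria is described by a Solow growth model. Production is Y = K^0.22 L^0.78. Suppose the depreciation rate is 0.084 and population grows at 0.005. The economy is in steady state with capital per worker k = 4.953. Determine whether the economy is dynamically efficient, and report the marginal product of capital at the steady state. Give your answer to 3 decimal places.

dynamically inefficient; MPK ≈ 0.063

Break-even investment rate: n + δ = 0.005 + 0.084 = 0.089.
MPK = 0.22·k^(0.22−1) = 0.22·4.953^(-0.78) ≈ 0.0632.
MPK < 0.089, so the economy is dynamically inefficient (over-saving).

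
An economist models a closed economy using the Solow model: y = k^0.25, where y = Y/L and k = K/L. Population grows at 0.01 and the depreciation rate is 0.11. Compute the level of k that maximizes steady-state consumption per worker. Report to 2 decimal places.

Capital per worker breaks even when investment replaces (n + δ)·k; here n + δ = 0.12.
At the golden rule the marginal product of capital equals n+δ: 0.25·k^(0.25−1) = 0.12. Solving, k_gold = (0.25/0.12)^(1/0.75) ≈ 2.6608.

k_gold ≈ 2.66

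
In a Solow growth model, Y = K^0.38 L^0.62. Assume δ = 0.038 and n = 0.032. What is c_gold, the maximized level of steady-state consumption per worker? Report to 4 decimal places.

c_gold ≈ 1.7486

Break-even investment rate: n + δ = 0.032 + 0.038 = 0.07.
Setting f'(k) = n+δ gives 0.38·k^(0.38−1) = 0.07, hence k_gold = (0.38/0.07)^(1/0.62) ≈ 15.3101.
y_gold = 15.3101^0.38 ≈ 2.8203.
c_gold = y_gold − (n+δ)·k_gold = 2.8203 − 0.07·15.3101 ≈ 1.7486.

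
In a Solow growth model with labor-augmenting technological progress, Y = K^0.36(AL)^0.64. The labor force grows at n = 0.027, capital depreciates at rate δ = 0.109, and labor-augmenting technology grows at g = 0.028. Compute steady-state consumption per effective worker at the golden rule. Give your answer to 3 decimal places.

c_gold ≈ 0.996

Capital per effective worker breaks even when investment replaces (n + g + δ)·k; here n + g + δ = 0.164.
At the golden rule the marginal product of capital equals n+g+δ: 0.36·k^(0.36−1) = 0.164. Solving, k_gold = (0.36/0.164)^(1/0.64) ≈ 3.4161.
y_gold = 3.4161^0.36 ≈ 1.5562.
c_gold = y_gold − (n+g+δ)·k_gold = 1.5562 − 0.164·3.4161 ≈ 0.9960.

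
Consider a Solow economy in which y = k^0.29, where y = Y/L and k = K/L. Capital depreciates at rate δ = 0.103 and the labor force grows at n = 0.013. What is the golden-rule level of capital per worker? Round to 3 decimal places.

k_gold ≈ 3.635

Capital per worker breaks even when investment replaces (n + δ)·k; here n + δ = 0.116.
Maximizing c = f(k) − (n+δ)·k gives f'(k) = n+δ, i.e. 0.29·k^(0.29−1) = 0.116, so k_gold = (0.29/0.116)^(1/0.71) ≈ 3.6348.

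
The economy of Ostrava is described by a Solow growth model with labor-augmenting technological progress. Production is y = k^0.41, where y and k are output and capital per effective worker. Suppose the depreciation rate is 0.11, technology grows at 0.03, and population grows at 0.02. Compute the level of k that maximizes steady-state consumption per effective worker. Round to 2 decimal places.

Break-even investment rate: n + g + δ = 0.02 + 0.03 + 0.11 = 0.16.
At the golden rule the marginal product of capital equals n+g+δ: 0.41·k^(0.41−1) = 0.16. Solving, k_gold = (0.41/0.16)^(1/0.59) ≈ 4.9278.

k_gold ≈ 4.93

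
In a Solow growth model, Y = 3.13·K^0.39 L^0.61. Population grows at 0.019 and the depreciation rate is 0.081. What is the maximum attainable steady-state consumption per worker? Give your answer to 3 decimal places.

c_gold ≈ 9.453

The effective depreciation rate is n + δ = 0.019 + 0.081 = 0.1.
Golden rule sets MPK = n+δ: 0.39·3.13·k^(0.39−1) = 0.1, so k_gold = (0.39·3.13/0.1)^(1/0.61) ≈ 60.4402.
y_gold = 3.13·60.4402^0.39 ≈ 15.4975.
c_gold = y_gold − (n+δ)·k_gold = 15.4975 − 0.1·60.4402 ≈ 9.4535.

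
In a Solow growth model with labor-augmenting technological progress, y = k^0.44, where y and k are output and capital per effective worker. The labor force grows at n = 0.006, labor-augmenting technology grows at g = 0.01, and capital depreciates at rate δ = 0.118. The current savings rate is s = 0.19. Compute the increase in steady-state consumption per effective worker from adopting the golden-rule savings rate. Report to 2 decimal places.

n + g + δ = 0.006 + 0.01 + 0.118 = 0.134.
Current steady state (s = 0.19): k* = (0.19/0.134)^(1/0.56) ≈ 1.8655, y* = 1.8655^0.44 ≈ 1.3157, c* = (1−0.19)·1.3157 ≈ 1.0657.
Golden rule sets MPK = n+g+δ: 0.44·k^(0.44−1) = 0.134, so k_gold = (0.44/0.134)^(1/0.56) ≈ 8.3570.
y_gold = 8.3570^0.44 ≈ 2.5451, c_gold = y_gold − 0.134·k_gold ≈ 1.4252.
Gain: Δc = 1.4252 − 1.0657 ≈ 0.3595.

Δc ≈ 0.36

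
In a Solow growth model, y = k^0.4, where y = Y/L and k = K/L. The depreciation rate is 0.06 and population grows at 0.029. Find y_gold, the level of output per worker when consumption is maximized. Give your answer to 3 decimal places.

Capital per worker breaks even when investment replaces (n + δ)·k; here n + δ = 0.089.
Setting f'(k) = n+δ gives 0.4·k^(0.4−1) = 0.089, hence k_gold = (0.4/0.089)^(1/0.6) ≈ 12.2401.
Output: y_gold = k_gold^0.4 = 12.2401^0.4 ≈ 2.7234.

y_gold ≈ 2.723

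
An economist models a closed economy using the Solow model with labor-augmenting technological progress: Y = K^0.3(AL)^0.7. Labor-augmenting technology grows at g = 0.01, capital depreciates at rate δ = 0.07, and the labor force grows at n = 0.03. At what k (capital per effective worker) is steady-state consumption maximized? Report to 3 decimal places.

Break-even investment rate: n + g + δ = 0.03 + 0.01 + 0.07 = 0.11.
Setting f'(k) = n+g+δ gives 0.3·k^(0.3−1) = 0.11, hence k_gold = (0.3/0.11)^(1/0.7) ≈ 4.1925.

k_gold ≈ 4.192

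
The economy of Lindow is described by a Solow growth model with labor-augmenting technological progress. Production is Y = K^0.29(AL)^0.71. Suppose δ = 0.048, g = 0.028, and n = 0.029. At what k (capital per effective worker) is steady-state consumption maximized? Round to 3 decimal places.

Break-even investment rate: n + g + δ = 0.029 + 0.028 + 0.048 = 0.105.
Setting f'(k) = n+g+δ gives 0.29·k^(0.29−1) = 0.105, hence k_gold = (0.29/0.105)^(1/0.71) ≈ 4.1824.

k_gold ≈ 4.182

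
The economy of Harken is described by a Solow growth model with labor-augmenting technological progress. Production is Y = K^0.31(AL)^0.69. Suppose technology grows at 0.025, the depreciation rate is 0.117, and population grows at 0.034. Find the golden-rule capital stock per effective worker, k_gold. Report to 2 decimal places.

k_gold ≈ 2.27

The effective depreciation rate is n + g + δ = 0.034 + 0.025 + 0.117 = 0.176.
At the golden rule the marginal product of capital equals n+g+δ: 0.31·k^(0.31−1) = 0.176. Solving, k_gold = (0.31/0.176)^(1/0.69) ≈ 2.2714.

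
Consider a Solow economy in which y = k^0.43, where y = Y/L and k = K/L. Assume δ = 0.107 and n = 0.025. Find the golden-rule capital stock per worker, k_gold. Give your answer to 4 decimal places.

Break-even investment rate: n + δ = 0.025 + 0.107 = 0.132.
At the golden rule the marginal product of capital equals n+δ: 0.43·k^(0.43−1) = 0.132. Solving, k_gold = (0.43/0.132)^(1/0.57) ≈ 7.9399.

k_gold ≈ 7.9399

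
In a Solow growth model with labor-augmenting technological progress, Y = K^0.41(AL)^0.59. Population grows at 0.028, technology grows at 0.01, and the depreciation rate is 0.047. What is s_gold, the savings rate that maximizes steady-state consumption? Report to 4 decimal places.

Capital per effective worker breaks even when investment replaces (n + g + δ)·k; here n + g + δ = 0.085.
At the golden rule MPK = n+g+δ, and in any Cobb-Douglas steady state s = (n+g+δ)·k/y = MPK·k/y = capital's share 0.41.

s_gold = 0.4100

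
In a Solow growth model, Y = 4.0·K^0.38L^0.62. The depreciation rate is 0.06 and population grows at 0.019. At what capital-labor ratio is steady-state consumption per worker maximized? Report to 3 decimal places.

k_gold ≈ 117.847

Break-even investment rate: n + δ = 0.019 + 0.06 = 0.079.
Setting f'(k) = n+δ gives 0.38·4.0·k^(0.38−1) = 0.079, hence k_gold = (0.38·4.0/0.079)^(1/0.62) ≈ 117.8466.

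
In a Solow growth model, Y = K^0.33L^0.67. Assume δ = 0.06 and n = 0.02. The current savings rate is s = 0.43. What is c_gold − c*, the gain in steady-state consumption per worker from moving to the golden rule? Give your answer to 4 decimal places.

Δc ≈ 0.0415

Break-even investment rate: n + δ = 0.02 + 0.06 = 0.08.
Current steady state (s = 0.43): k* = (0.43/0.08)^(1/0.67) ≈ 12.3060, y* = 12.3060^0.33 ≈ 2.2895, c* = (1−0.43)·2.2895 ≈ 1.3050.
Golden rule sets MPK = n+δ: 0.33·k^(0.33−1) = 0.08, so k_gold = (0.33/0.08)^(1/0.67) ≈ 8.2898.
y_gold = 8.2898^0.33 ≈ 2.0096, c_gold = y_gold − 0.08·k_gold ≈ 1.3465.
Gain: Δc = 1.3465 − 1.3050 ≈ 0.0415.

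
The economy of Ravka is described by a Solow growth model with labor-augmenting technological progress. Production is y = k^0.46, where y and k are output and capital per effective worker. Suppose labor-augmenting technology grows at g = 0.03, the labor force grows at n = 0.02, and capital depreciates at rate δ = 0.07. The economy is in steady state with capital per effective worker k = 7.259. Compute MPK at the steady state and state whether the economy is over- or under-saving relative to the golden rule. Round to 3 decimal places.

under-saving; MPK ≈ 0.158

n + g + δ = 0.02 + 0.03 + 0.07 = 0.12.
MPK = 0.46·k^(0.46−1) = 0.46·7.259^(-0.54) ≈ 0.1577.
MPK > 0.12, so the economy is dynamically efficient (under-saving).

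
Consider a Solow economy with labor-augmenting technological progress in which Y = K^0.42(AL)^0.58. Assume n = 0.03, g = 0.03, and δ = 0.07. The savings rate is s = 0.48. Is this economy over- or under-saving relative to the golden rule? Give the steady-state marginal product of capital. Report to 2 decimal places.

Capital per effective worker breaks even when investment replaces (n + g + δ)·k; here n + g + δ = 0.13.
Steady-state k*: s·k^0.42 = 0.13·k gives k* = (0.48/0.13)^(1/0.58) ≈ 9.5082.
MPK = 0.42·9.5082^(-0.58) ≈ 0.1137.
MPK < n+g+δ = 0.13, so the economy is dynamically inefficient (over-saving).

over-saving; MPK ≈ 0.11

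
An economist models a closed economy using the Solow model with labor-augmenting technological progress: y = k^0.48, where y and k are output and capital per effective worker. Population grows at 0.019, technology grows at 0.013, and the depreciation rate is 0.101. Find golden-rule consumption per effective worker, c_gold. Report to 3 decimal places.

c_gold ≈ 1.700

The effective depreciation rate is n + g + δ = 0.019 + 0.013 + 0.101 = 0.133.
Maximizing c = f(k) − (n+g+δ)·k gives f'(k) = n+g+δ, i.e. 0.48·k^(0.48−1) = 0.133, so k_gold = (0.48/0.133)^(1/0.52) ≈ 11.8006.
y_gold = 11.8006^0.48 ≈ 3.2697.
c_gold = y_gold − (n+g+δ)·k_gold = 3.2697 − 0.133·11.8006 ≈ 1.7003.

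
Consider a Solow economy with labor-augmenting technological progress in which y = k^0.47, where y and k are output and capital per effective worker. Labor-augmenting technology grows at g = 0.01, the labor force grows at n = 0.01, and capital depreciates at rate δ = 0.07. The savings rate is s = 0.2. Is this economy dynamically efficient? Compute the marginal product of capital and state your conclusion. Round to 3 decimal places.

Capital per effective worker breaks even when investment replaces (n + g + δ)·k; here n + g + δ = 0.09.
Steady-state k*: s·k^0.47 = 0.09·k gives k* = (0.2/0.09)^(1/0.53) ≈ 4.5114.
MPK = 0.47·4.5114^(-0.53) ≈ 0.2115.
MPK > n+g+δ = 0.09, so the economy is dynamically efficient (under-saving).

dynamically efficient; MPK ≈ 0.211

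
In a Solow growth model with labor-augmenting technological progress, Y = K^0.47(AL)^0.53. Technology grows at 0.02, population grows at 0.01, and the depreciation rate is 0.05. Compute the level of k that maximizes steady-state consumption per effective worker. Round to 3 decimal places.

The effective depreciation rate is n + g + δ = 0.01 + 0.02 + 0.05 = 0.08.
Golden rule sets MPK = n+g+δ: 0.47·k^(0.47−1) = 0.08, so k_gold = (0.47/0.08)^(1/0.53) ≈ 28.2461.

k_gold ≈ 28.246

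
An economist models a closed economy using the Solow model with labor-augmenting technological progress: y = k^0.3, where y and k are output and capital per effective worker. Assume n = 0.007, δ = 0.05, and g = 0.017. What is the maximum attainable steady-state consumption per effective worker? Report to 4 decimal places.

c_gold ≈ 1.2753

Break-even investment rate: n + g + δ = 0.007 + 0.017 + 0.05 = 0.074.
Maximizing c = f(k) − (n+g+δ)·k gives f'(k) = n+g+δ, i.e. 0.3·k^(0.3−1) = 0.074, so k_gold = (0.3/0.074)^(1/0.7) ≈ 7.3861.
y_gold = 7.3861^0.3 ≈ 1.8219.
c_gold = y_gold − (n+g+δ)·k_gold = 1.8219 − 0.074·7.3861 ≈ 1.2753.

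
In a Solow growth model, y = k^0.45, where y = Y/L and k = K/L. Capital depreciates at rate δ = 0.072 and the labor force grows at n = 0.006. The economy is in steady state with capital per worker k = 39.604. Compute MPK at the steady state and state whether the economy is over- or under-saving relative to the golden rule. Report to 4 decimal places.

Capital per worker breaks even when investment replaces (n + δ)·k; here n + δ = 0.078.
MPK = 0.45·k^(0.45−1) = 0.45·39.604^(-0.55) ≈ 0.0595.
MPK < 0.078, so the economy is dynamically inefficient (over-saving).

over-saving; MPK ≈ 0.0595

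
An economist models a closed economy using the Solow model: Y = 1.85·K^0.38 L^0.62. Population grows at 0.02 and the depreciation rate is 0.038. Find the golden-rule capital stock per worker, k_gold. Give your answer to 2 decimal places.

Capital per worker breaks even when investment replaces (n + δ)·k; here n + δ = 0.058.
At the golden rule the marginal product of capital equals n+δ: 0.38·1.85·k^(0.38−1) = 0.058. Solving, k_gold = (0.38·1.85/0.058)^(1/0.62) ≈ 55.9274.

k_gold ≈ 55.93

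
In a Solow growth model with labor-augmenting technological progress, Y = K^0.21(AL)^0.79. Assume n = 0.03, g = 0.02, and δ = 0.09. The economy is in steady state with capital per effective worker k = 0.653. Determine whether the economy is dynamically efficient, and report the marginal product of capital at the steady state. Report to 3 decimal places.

Break-even investment rate: n + g + δ = 0.03 + 0.02 + 0.09 = 0.14.
MPK = 0.21·k^(0.21−1) = 0.21·0.653^(-0.79) ≈ 0.2941.
MPK > 0.14, so the economy is dynamically efficient (under-saving).

dynamically efficient; MPK ≈ 0.294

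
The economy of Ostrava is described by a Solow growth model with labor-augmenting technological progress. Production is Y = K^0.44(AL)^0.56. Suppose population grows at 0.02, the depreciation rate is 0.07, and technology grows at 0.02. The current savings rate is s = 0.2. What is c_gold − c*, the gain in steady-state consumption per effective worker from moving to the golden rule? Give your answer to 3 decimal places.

The effective depreciation rate is n + g + δ = 0.02 + 0.02 + 0.07 = 0.11.
Current steady state (s = 0.2): k* = (0.2/0.11)^(1/0.56) ≈ 2.9083, y* = 2.9083^0.44 ≈ 1.5996, c* = (1−0.2)·1.5996 ≈ 1.2796.
Maximizing c = f(k) − (n+g+δ)·k gives f'(k) = n+g+δ, i.e. 0.44·k^(0.44−1) = 0.11, so k_gold = (0.44/0.11)^(1/0.56) ≈ 11.8880.
y_gold = 11.8880^0.44 ≈ 2.9720, c_gold = y_gold − 0.11·k_gold ≈ 1.6643.
Gain: Δc = 1.6643 − 1.2796 ≈ 0.3847.

Δc ≈ 0.385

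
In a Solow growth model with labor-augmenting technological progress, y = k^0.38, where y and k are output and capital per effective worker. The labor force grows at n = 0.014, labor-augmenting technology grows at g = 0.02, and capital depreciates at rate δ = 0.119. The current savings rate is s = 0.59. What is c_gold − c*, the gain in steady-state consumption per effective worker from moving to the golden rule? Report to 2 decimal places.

Δc ≈ 0.15

n + g + δ = 0.014 + 0.02 + 0.119 = 0.153.
Current steady state (s = 0.59): k* = (0.59/0.153)^(1/0.62) ≈ 8.8190, y* = 8.8190^0.38 ≈ 2.2870, c* = (1−0.59)·2.2870 ≈ 0.9377.
Golden rule sets MPK = n+g+δ: 0.38·k^(0.38−1) = 0.153, so k_gold = (0.38/0.153)^(1/0.62) ≈ 4.3376.
y_gold = 4.3376^0.38 ≈ 1.7464, c_gold = y_gold − 0.153·k_gold ≈ 1.0828.
Gain: Δc = 1.0828 − 0.9377 ≈ 0.1451.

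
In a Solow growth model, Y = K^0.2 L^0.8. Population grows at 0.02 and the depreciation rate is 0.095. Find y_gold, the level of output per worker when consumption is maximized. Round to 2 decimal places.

n + δ = 0.02 + 0.095 = 0.115.
At the golden rule the marginal product of capital equals n+δ: 0.2·k^(0.2−1) = 0.115. Solving, k_gold = (0.2/0.115)^(1/0.8) ≈ 1.9972.
Output: y_gold = k_gold^0.2 = 1.9972^0.2 ≈ 1.1484.

y_gold ≈ 1.15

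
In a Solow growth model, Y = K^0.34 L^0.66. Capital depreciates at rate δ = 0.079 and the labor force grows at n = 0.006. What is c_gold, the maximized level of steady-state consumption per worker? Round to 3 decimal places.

n + δ = 0.006 + 0.079 = 0.085.
Maximizing c = f(k) − (n+δ)·k gives f'(k) = n+δ, i.e. 0.34·k^(0.34−1) = 0.085, so k_gold = (0.34/0.085)^(1/0.66) ≈ 8.1698.
y_gold = 8.1698^0.34 ≈ 2.0425.
c_gold = y_gold − (n+δ)·k_gold = 2.0425 − 0.085·8.1698 ≈ 1.3480.

c_gold ≈ 1.348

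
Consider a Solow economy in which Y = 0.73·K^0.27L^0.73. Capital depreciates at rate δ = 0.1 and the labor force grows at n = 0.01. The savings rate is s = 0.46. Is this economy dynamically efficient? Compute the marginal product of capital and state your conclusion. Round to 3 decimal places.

Break-even investment rate: n + δ = 0.01 + 0.1 = 0.11.
Steady-state k*: s·A·k^0.27 = 0.11·k gives k* = (0.46·0.73/0.11)^(1/0.73) ≈ 4.6127.
MPK = 0.27·0.73·4.6127^(-0.73) ≈ 0.0646.
MPK < n+δ = 0.11, so the economy is dynamically inefficient (over-saving).

dynamically inefficient; MPK ≈ 0.065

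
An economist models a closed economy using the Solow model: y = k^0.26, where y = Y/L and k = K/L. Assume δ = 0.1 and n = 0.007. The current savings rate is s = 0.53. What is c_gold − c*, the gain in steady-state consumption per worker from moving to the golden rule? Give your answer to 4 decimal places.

Δc ≈ 0.1863

Break-even investment rate: n + δ = 0.007 + 0.1 = 0.107.
Current steady state (s = 0.53): k* = (0.53/0.107)^(1/0.74) ≈ 8.6905, y* = 8.6905^0.26 ≈ 1.7545, c* = (1−0.53)·1.7545 ≈ 0.8246.
Golden rule sets MPK = n+δ: 0.26·k^(0.26−1) = 0.107, so k_gold = (0.26/0.107)^(1/0.74) ≈ 3.3195.
y_gold = 3.3195^0.26 ≈ 1.3661, c_gold = y_gold − 0.107·k_gold ≈ 1.0109.
Gain: Δc = 1.0109 − 0.8246 ≈ 0.1863.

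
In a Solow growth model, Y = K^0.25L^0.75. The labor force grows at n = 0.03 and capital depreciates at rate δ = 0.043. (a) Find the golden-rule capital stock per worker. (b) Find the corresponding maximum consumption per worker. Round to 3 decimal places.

(a) k_gold ≈ 5.162; (b) c_gold ≈ 1.130

The effective depreciation rate is n + δ = 0.03 + 0.043 = 0.073.
At the golden rule the marginal product of capital equals n+δ: 0.25·k^(0.25−1) = 0.073. Solving, k_gold = (0.25/0.073)^(1/0.75) ≈ 5.1621.
y_gold = 5.1621^0.25 ≈ 1.5073; c_gold = y_gold − 0.073·k_gold ≈ 1.1305.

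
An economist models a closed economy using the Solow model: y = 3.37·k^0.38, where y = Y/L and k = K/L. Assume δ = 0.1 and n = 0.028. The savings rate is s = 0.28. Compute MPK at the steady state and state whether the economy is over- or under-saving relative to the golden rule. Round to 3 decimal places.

under-saving; MPK ≈ 0.174

Capital per worker breaks even when investment replaces (n + δ)·k; here n + δ = 0.128.
Steady-state k*: s·A·k^0.38 = 0.128·k gives k* = (0.28·3.37/0.128)^(1/0.62) ≈ 25.0795.
MPK = 0.38·3.37·25.0795^(-0.62) ≈ 0.1737.
MPK > n+δ = 0.128, so the economy is dynamically efficient (under-saving).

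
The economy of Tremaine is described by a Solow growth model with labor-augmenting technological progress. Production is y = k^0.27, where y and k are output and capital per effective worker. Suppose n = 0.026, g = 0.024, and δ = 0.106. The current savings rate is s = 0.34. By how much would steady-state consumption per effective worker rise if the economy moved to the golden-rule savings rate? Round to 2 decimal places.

Capital per effective worker breaks even when investment replaces (n + g + δ)·k; here n + g + δ = 0.156.
Current steady state (s = 0.34): k* = (0.34/0.156)^(1/0.73) ≈ 2.9074, y* = 2.9074^0.27 ≈ 1.3340, c* = (1−0.34)·1.3340 ≈ 0.8804.
Maximizing c = f(k) − (n+g+δ)·k gives f'(k) = n+g+δ, i.e. 0.27·k^(0.27−1) = 0.156, so k_gold = (0.27/0.156)^(1/0.73) ≈ 2.1201.
y_gold = 2.1201^0.27 ≈ 1.2249, c_gold = y_gold − 0.156·k_gold ≈ 0.8942.
Gain: Δc = 0.8942 − 0.8804 ≈ 0.0138.

Δc ≈ 0.01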